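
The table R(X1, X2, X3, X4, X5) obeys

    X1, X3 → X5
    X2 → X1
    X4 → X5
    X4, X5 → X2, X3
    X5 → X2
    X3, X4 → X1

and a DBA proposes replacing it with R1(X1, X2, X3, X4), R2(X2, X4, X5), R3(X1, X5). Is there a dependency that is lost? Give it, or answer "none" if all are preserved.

X1, X3 → X5

Check X1, X3 → X5: no single fragment contains all of {X1, X3, X5}, and the restricted closure of {X1, X3} across the fragments never reaches {X5}.
X2 → X1 is preserved.
X4 → X5 is preserved.
X4, X5 → X2, X3 is preserved.
X5 → X2 is preserved.
X3, X4 → X1 is preserved.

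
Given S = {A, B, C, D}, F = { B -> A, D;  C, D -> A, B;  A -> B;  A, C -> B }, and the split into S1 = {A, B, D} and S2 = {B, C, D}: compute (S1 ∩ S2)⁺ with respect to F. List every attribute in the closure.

S1 ∩ S2 = {B, D}.
B → A, D applies, adding A
Closure: {A, B, D}.

A, B, D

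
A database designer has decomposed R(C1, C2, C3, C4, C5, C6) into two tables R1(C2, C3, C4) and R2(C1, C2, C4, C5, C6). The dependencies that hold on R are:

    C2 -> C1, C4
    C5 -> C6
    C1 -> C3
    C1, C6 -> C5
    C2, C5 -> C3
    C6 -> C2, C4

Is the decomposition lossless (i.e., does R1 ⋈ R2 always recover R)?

Yes

Common attributes: R1 ∩ R2 = {C2, C4}.
Closure of {C2, C4}: C2 → C1, C4 applies, adding C1; C1 → C3 applies, adding C3. So (C2, C4)⁺ = {C1, C2, C3, C4}.
This closure contains every attribute of R1, so R1 ∩ R2 → R1. The join is lossless.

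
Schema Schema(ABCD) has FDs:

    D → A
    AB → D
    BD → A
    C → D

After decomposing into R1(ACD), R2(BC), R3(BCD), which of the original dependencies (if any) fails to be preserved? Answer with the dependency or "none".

AB → D

Check AB → D: no single fragment contains all of {ABD}, and the restricted closure of {AB} across the fragments never reaches {D}.
D → A is preserved.
BD → A is preserved.
C → D is preserved.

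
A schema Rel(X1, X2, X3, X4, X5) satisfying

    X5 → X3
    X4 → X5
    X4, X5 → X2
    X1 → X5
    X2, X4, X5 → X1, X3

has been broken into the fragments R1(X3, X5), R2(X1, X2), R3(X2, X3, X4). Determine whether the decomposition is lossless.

No

Chase test. Columns are X1, X2, X3, X4, X5; row i has aⱼ where attribute j ∈ Ri, else bᵢⱼ.
Initial tableau (one row per fragment):
  row 1: b11 b12 a3 b14 a5
  row 2: a1 a2 b23 b24 b25
  row 3: b31 a2 a3 a4 b35
No row becomes fully distinguished — the join is lossy.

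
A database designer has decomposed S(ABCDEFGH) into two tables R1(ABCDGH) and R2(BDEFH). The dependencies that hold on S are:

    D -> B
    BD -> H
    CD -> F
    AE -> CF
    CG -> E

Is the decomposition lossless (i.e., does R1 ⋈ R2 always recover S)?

Common attributes: R1 ∩ R2 = {BDH}.
No dependency enlarges {BDH}, so (BDH)⁺ = {BDH}.
The closure contains neither all of R1 = {ABCDGH} nor all of R2 = {BDEFH}, so the common attributes are not a superkey of either fragment. The join is lossy.

No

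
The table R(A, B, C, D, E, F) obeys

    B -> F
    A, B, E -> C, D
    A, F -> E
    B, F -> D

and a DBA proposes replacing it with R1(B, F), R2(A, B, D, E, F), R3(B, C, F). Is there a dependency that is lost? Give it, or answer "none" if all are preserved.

Check A, B, E → C, D: no single fragment contains all of {A, B, C, D, E}, and the restricted closure of {A, B, E} across the fragments never reaches {C, D}.
B → F is preserved.
A, F → E is preserved.
B, F → D is preserved.

A, B, E -> C, D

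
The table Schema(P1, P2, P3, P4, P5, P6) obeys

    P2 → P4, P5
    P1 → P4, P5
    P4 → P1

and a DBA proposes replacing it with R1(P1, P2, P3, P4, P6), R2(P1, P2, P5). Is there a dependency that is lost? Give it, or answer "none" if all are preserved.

none

P2 → P4, P5: restricted closure across fragments reaches P4, P5.
P1 → P4, P5: restricted closure across fragments reaches P4, P5.
P4 → P1 lies within R1.
Every dependency is enforceable on the fragments, so the decomposition is dependency-preserving.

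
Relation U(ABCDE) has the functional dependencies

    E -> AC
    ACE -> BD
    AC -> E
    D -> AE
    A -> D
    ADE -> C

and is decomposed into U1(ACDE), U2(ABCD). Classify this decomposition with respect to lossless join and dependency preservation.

lossless and dependency-preserving

Lossless test: (ACD)⁺ = {ABCDE}, which contains all of one fragment — lossless.
Dependency preservation: ACE → BD is not contained in any single fragment, but the restricted closure of its left-hand side across the fragments still reaches the right-hand side; the remaining FDs each lie inside some fragment. All dependencies are preserved.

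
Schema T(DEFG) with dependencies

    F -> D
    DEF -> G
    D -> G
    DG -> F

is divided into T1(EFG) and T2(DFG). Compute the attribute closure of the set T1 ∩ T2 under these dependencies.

T1 ∩ T2 = {FG}.
F → D applies, adding D
Closure: {DFG}.

DFG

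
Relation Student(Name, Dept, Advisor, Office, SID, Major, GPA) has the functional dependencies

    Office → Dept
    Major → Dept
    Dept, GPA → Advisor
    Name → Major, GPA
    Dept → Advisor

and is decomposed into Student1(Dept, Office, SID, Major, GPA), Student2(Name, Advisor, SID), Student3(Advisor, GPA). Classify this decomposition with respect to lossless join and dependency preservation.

Lossless test (chase): applying each FD to every pair of rows produces no changes in the tableau, so no row becomes fully distinguished — the join is lossy.
Dependency preservation: the restricted closure of {Dept, GPA} across the fragments never reaches {Advisor}, so Dept, GPA → Advisor cannot be enforced without a join — not preserved.

lossy and not dependency-preserving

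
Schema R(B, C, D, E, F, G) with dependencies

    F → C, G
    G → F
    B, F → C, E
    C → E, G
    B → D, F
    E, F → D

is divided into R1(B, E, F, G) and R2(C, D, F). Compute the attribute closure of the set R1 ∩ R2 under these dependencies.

R1 ∩ R2 = {F}.
F → C, G applies, adding C, G
C → E, G applies, adding E
E, F → D applies, adding D
Closure: {C, D, E, F, G}.

C, D, E, F, G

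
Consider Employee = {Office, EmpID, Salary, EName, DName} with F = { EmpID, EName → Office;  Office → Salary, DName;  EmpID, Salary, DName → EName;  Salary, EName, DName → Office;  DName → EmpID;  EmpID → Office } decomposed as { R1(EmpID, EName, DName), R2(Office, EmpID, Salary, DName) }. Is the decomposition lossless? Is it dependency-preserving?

Lossless test: (EmpID, DName)⁺ = {Office, EmpID, Salary, EName, DName}, which contains all of one fragment — lossless.
Dependency preservation: EmpID, EName → Office; EmpID, Salary, DName → EName; Salary, EName, DName → Office are not contained in any single fragment, but the restricted closure of each left-hand side across the fragments still reaches the right-hand side; the remaining FDs each lie inside some fragment. All dependencies are preserved.

lossless and dependency-preserving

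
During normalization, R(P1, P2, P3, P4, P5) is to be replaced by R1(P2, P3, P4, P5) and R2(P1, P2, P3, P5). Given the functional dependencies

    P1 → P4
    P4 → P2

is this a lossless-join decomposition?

Common attributes: R1 ∩ R2 = {P2, P3, P5}.
No dependency enlarges {P2, P3, P5}, so (P2, P3, P5)⁺ = {P2, P3, P5}.
The closure contains neither all of R1 = {P2, P3, P4, P5} nor all of R2 = {P1, P2, P3, P5}, so the common attributes are not a superkey of either fragment. The join is lossy.

No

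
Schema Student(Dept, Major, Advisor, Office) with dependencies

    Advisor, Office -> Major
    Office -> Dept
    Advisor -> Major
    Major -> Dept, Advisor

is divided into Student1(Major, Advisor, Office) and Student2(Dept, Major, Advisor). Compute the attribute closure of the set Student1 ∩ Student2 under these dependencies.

Student1 ∩ Student2 = {Major, Advisor}.
Major → Dept, Advisor applies, adding Dept
Closure: {Dept, Major, Advisor}.

Dept, Major, Advisor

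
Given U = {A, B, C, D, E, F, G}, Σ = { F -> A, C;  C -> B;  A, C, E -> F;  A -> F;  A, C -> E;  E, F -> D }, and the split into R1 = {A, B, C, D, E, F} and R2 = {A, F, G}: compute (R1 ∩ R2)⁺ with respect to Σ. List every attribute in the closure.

R1 ∩ R2 = {A, F}.
F → A, C applies, adding C
C → B applies, adding B
A, C → E applies, adding E
E, F → D applies, adding D
Closure: {A, B, C, D, E, F}.

A, B, C, D, E, F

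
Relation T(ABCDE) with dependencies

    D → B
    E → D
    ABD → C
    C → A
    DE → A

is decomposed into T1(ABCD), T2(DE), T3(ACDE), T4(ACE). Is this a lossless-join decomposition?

Yes

Chase test. Columns are ABCDE; row i has aⱼ where attribute j ∈ Ti, else bᵢⱼ.
Initial tableau (one row per fragment):
  row 1: a1 a2 a3 a4 b15
  row 2: b21 b22 b23 a4 a5
  row 3: a1 b32 a3 a4 a5
  row 4: a1 b42 a3 b44 a5
Rows 1 and 2 agree on D; apply D→B and equate their B entries.
Rows 1 and 3 agree on D; apply D→B and equate their B entries.
Rows 2 and 4 agree on E; apply E→D and equate their D entries.
Rows 2 and 3 agree on DE; apply DE→A and equate their A entries.
Rows 1 and 4 agree on D; apply D→B and equate their B entries.
Rows 1 and 2 agree on ABD; apply ABD→C and equate their C entries.
Row 2 is now all distinguished symbols — the join is lossless.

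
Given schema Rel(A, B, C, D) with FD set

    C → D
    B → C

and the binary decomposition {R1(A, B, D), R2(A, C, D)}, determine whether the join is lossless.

Common attributes: R1 ∩ R2 = {A, D}.
No dependency enlarges {A, D}, so (A, D)⁺ = {A, D}.
The closure contains neither all of R1 = {A, B, D} nor all of R2 = {A, C, D}, so the common attributes are not a superkey of either fragment. The join is lossy.

No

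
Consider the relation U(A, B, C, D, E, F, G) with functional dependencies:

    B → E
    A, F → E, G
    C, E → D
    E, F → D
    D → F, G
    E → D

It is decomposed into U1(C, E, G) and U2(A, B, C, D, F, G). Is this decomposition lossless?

Common attributes: U1 ∩ U2 = {C, G}.
No dependency enlarges {C, G}, so (C, G)⁺ = {C, G}.
The closure contains neither all of U1 = {C, E, G} nor all of U2 = {A, B, C, D, F, G}, so the common attributes are not a superkey of either fragment. The join is lossy.

No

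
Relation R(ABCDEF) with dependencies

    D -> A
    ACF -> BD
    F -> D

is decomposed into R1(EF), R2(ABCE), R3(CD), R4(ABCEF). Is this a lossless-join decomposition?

Chase test. Columns are ABCDEF; row i has aⱼ where attribute j ∈ Ri, else bᵢⱼ.
Initial tableau (one row per fragment):
  row 1: b11 b12 b13 b14 a5 a6
  row 2: a1 a2 a3 b24 a5 b26
  row 3: b31 b32 a3 a4 b35 b36
  row 4: a1 a2 a3 b44 a5 a6
Rows 1 and 4 agree on F; apply F→D and equate their D entries.
Rows 1 and 4 agree on D; apply D→A and equate their A entries.
No row becomes fully distinguished — the join is lossy.

No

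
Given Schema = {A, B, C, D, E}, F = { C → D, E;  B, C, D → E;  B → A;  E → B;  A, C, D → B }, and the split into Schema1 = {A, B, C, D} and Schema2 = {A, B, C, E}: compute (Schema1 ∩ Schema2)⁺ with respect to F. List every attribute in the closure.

Schema1 ∩ Schema2 = {A, B, C}.
C → D, E applies, adding D, E
Closure: {A, B, C, D, E}.

A, B, C, D, E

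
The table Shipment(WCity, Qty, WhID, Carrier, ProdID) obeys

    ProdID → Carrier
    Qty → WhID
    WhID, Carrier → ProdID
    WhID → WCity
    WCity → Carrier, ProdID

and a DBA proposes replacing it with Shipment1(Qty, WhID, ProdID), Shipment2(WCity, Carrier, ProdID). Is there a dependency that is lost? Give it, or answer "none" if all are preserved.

Check WhID → WCity: no single fragment contains all of {WCity, WhID}, and the restricted closure of {WhID} across the fragments never reaches {WCity}.
ProdID → Carrier is preserved.
Qty → WhID is preserved.
WhID, Carrier → ProdID is preserved.
WCity → Carrier, ProdID is preserved.

WhID → WCity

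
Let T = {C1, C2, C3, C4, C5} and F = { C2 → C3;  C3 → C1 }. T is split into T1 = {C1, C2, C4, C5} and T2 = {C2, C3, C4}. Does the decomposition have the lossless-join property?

Yes

Common attributes: T1 ∩ T2 = {C2, C4}.
Closure of {C2, C4}: C2 → C3 applies, adding C3; C3 → C1 applies, adding C1. So (C2, C4)⁺ = {C1, C2, C3, C4}.
This closure contains every attribute of T2, so T1 ∩ T2 → T2. The join is lossless.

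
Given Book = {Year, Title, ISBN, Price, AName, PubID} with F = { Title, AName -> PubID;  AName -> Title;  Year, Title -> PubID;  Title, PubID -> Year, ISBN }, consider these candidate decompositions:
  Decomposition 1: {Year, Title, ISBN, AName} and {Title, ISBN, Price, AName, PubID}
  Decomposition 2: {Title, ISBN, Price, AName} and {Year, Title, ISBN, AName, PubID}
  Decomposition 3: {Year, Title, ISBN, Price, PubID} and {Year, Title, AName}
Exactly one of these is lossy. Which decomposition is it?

Decomposition 1: common = {Title, ISBN, AName}, closure = {Year, Title, ISBN, AName, PubID} → lossless.
Decomposition 2: common = {Title, ISBN, AName}, closure = {Year, Title, ISBN, AName, PubID} → lossless.
Decomposition 3: common = {Year, Title}, closure = {Year, Title, ISBN, PubID} → lossy.

Decomposition 3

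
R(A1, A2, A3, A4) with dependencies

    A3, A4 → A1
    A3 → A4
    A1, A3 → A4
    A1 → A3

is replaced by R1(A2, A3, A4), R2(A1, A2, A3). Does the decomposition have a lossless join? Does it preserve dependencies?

Lossless test: (A2, A3)⁺ = {A1, A2, A3, A4}, which contains all of one fragment — lossless.
Dependency preservation: A3, A4 → A1; A1, A3 → A4 are not contained in any single fragment, but the restricted closure of each left-hand side across the fragments still reaches the right-hand side; the remaining FDs each lie inside some fragment. All dependencies are preserved.

lossless and dependency-preserving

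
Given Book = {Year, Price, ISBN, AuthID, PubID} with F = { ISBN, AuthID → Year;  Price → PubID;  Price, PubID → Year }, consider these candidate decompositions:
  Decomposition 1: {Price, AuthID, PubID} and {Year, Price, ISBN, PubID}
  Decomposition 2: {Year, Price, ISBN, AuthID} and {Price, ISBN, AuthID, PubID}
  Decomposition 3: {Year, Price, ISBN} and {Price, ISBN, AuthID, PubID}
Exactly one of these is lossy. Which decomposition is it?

Decomposition 1

Decomposition 1: common = {Price, PubID}, closure = {Year, Price, PubID} → lossy.
Decomposition 2: common = {Price, ISBN, AuthID}, closure = {Year, Price, ISBN, AuthID, PubID} → lossless.
Decomposition 3: common = {Price, ISBN}, closure = {Year, Price, ISBN, PubID} → lossless.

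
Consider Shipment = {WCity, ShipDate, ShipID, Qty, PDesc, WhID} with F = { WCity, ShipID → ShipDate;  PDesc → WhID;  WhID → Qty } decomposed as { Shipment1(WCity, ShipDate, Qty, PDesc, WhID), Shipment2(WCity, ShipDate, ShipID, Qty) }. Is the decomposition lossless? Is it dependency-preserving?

lossy but dependency-preserving

Lossless test: (WCity, ShipDate, Qty)⁺ = {WCity, ShipDate, Qty}, which is a superkey of neither fragment — lossy.
Dependency preservation: every FD's attributes lie within a single fragment, so each can be enforced locally — preserved.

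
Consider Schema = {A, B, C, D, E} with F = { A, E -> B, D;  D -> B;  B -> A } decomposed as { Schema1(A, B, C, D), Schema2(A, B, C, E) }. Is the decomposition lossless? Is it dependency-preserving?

Lossless test: (A, B, C)⁺ = {A, B, C}, which is a superkey of neither fragment — lossy.
Dependency preservation: the restricted closure of {A, E} across the fragments never reaches {B, D}, so A, E → B, D cannot be enforced without a join — not preserved.

lossy and not dependency-preserving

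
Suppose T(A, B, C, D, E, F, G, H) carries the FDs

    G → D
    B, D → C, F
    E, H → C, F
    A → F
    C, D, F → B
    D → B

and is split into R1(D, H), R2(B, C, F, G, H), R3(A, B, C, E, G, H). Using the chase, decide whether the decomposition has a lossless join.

Chase test. Columns are A, B, C, D, E, F, G, H; row i has aⱼ where attribute j ∈ Ri, else bᵢⱼ.
Initial tableau (one row per fragment):
  row 1: b11 b12 b13 a4 b15 b16 b17 a8
  row 2: b21 a2 a3 b24 b25 a6 a7 a8
  row 3: a1 a2 a3 b34 a5 b36 a7 a8
Rows 2 and 3 agree on G; apply G→D and equate their D entries.
Rows 2 and 3 agree on B, D; apply B, D→C, F and equate their C, F entries.
No row becomes fully distinguished — the join is lossy.

No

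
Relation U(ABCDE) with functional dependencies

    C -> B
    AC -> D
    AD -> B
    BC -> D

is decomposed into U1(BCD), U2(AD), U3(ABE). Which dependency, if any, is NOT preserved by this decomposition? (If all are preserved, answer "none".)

Check AD → B: no single fragment contains all of {ABD}, and the restricted closure of {AD} across the fragments never reaches {B}.
C → B is preserved.
AC → D is preserved.
BC → D is preserved.

AD -> B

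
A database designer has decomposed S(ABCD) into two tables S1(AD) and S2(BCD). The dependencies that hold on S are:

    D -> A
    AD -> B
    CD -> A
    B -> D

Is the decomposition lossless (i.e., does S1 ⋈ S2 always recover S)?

Common attributes: S1 ∩ S2 = {D}.
Closure of {D}: D → A applies, adding A; AD → B applies, adding B. So (D)⁺ = {ABD}.
This closure contains every attribute of S1, so S1 ∩ S2 → S1. The join is lossless.

Yes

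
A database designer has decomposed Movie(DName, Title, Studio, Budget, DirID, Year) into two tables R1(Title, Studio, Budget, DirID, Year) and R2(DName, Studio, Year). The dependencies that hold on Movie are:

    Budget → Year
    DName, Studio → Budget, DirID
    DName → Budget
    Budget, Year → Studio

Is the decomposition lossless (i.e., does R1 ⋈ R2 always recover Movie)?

No

Common attributes: R1 ∩ R2 = {Studio, Year}.
No dependency enlarges {Studio, Year}, so (Studio, Year)⁺ = {Studio, Year}.
The closure contains neither all of R1 = {Title, Studio, Budget, DirID, Year} nor all of R2 = {DName, Studio, Year}, so the common attributes are not a superkey of either fragment. The join is lossy.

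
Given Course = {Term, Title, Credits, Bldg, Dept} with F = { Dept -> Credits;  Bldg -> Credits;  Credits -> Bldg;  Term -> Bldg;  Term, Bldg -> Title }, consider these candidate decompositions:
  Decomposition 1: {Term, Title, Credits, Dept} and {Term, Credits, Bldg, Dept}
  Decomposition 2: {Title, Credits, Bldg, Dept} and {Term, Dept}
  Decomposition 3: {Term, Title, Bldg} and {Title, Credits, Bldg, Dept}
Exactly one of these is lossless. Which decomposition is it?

Decomposition 1

Decomposition 1: common = {Term, Credits, Dept}, closure = {Term, Title, Credits, Bldg, Dept} → lossless.
Decomposition 2: common = {Dept}, closure = {Credits, Bldg, Dept} → lossy.
Decomposition 3: common = {Title, Bldg}, closure = {Title, Credits, Bldg} → lossy.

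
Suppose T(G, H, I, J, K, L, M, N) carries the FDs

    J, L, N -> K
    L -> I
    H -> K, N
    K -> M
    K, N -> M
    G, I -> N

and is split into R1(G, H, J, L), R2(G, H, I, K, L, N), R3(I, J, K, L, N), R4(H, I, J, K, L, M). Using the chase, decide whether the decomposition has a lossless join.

Chase test. Columns are G, H, I, J, K, L, M, N; row i has aⱼ where attribute j ∈ Ri, else bᵢⱼ.
Initial tableau (one row per fragment):
  row 1: a1 a2 b13 a4 b15 a6 b17 b18
  row 2: a1 a2 a3 b24 a5 a6 b27 a8
  row 3: b31 b32 a3 a4 a5 a6 b37 a8
  row 4: b41 a2 a3 a4 a5 a6 a7 b48
Rows 1 and 2 agree on L; apply L→I and equate their I entries.
Rows 1 and 2 agree on H; apply H→K, N and equate their K, N entries.
Rows 1 and 4 agree on H; apply H→K, N and equate their K, N entries.
Rows 1 and 2 agree on K; apply K→M and equate their M entries.
Rows 1 and 3 agree on K; apply K→M and equate their M entries.
Rows 1 and 4 agree on K; apply K→M and equate their M entries.
Row 1 is now all distinguished symbols — the join is lossless.

Yes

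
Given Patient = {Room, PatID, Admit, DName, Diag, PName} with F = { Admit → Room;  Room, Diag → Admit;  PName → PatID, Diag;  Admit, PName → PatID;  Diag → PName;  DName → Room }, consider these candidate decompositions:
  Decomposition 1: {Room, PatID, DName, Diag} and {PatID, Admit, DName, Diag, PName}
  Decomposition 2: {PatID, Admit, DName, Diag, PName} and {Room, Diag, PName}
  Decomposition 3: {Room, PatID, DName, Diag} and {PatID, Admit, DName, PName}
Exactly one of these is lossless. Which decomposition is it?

Decomposition 1: common = {PatID, DName, Diag}, closure = {Room, PatID, Admit, DName, Diag, PName} → lossless.
Decomposition 2: common = {Diag, PName}, closure = {PatID, Diag, PName} → lossy.
Decomposition 3: common = {PatID, DName}, closure = {Room, PatID, DName} → lossy.

Decomposition 1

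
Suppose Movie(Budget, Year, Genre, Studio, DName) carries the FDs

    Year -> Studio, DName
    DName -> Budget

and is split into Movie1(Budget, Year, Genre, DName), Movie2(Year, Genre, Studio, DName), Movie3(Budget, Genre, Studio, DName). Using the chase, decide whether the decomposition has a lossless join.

Chase test. Columns are Budget, Year, Genre, Studio, DName; row i has aⱼ where attribute j ∈ Moviei, else bᵢⱼ.
Initial tableau (one row per fragment):
  row 1: a1 a2 a3 b14 a5
  row 2: b21 a2 a3 a4 a5
  row 3: a1 b32 a3 a4 a5
Rows 1 and 2 agree on Year; apply Year→Studio, DName and equate their Studio, DName entries.
Rows 1 and 2 agree on DName; apply DName→Budget and equate their Budget entries.
Row 1 is now all distinguished symbols — the join is lossless.

Yes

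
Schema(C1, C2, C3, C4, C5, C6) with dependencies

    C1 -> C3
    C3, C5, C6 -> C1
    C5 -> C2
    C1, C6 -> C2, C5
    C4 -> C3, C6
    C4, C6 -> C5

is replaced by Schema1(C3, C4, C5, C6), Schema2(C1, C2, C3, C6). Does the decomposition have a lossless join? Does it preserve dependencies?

Lossless test: (C3, C6)⁺ = {C3, C6}, which is a superkey of neither fragment — lossy.
Dependency preservation: the restricted closure of {C3, C5, C6} across the fragments never reaches {C1}, so C3, C5, C6 → C1 cannot be enforced without a join — not preserved.

lossy and not dependency-preserving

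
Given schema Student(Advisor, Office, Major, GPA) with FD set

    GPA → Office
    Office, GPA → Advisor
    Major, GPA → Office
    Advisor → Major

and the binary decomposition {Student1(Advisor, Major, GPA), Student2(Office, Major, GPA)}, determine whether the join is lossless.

Common attributes: Student1 ∩ Student2 = {Major, GPA}.
Closure of {Major, GPA}: GPA → Office applies, adding Office; Office, GPA → Advisor applies, adding Advisor. So (Major, GPA)⁺ = {Advisor, Office, Major, GPA}.
This closure contains every attribute of Student1, so Student1 ∩ Student2 → Student1. The join is lossless.

Yes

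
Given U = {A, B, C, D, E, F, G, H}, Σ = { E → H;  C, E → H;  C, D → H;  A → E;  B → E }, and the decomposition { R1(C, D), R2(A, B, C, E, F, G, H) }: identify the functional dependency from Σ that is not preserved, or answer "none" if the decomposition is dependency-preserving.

Check C, D → H: no single fragment contains all of {C, D, H}, and the restricted closure of {C, D} across the fragments never reaches {H}.
E → H is preserved.
C, E → H is preserved.
A → E is preserved.
B → E is preserved.

C, D → H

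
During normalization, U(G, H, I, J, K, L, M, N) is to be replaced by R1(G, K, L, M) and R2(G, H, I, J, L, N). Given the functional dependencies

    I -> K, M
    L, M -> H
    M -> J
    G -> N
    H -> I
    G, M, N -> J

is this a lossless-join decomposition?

No

Common attributes: R1 ∩ R2 = {G, L}.
Closure of {G, L}: G → N applies, adding N. So (G, L)⁺ = {G, L, N}.
The closure contains neither all of R1 = {G, K, L, M} nor all of R2 = {G, H, I, J, L, N}, so the common attributes are not a superkey of either fragment. The join is lossy.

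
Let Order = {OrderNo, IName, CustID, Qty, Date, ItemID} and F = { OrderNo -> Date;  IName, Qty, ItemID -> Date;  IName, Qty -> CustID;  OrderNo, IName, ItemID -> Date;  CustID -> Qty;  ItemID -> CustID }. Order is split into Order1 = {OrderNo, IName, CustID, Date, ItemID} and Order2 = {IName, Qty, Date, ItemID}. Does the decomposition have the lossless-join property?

Common attributes: Order1 ∩ Order2 = {IName, Date, ItemID}.
Closure of {IName, Date, ItemID}: ItemID → CustID applies, adding CustID; CustID → Qty applies, adding Qty. So (IName, Date, ItemID)⁺ = {IName, CustID, Qty, Date, ItemID}.
This closure contains every attribute of Order2, so Order1 ∩ Order2 → Order2. The join is lossless.

Yes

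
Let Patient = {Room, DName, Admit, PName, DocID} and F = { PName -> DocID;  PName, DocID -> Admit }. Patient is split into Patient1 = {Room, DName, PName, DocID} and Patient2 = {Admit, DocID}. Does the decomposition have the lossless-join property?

No

Common attributes: Patient1 ∩ Patient2 = {DocID}.
No dependency enlarges {DocID}, so (DocID)⁺ = {DocID}.
The closure contains neither all of Patient1 = {Room, DName, PName, DocID} nor all of Patient2 = {Admit, DocID}, so the common attributes are not a superkey of either fragment. The join is lossy.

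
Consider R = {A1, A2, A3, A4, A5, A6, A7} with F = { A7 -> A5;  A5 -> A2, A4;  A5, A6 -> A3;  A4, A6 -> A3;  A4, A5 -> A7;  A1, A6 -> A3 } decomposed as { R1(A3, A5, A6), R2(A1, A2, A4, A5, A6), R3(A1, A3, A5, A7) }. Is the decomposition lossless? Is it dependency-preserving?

Lossless test (chase): Rows 1 and 2 agree on A5; apply A5→A2, A4 and equate their A2, A4 entries. Rows 1 and 3 agree on A5; apply A5→A2, A4 and equate their A2, A4 entries. Rows 1 and 2 agree on A5, A6; apply A5, A6→A3 and equate their A3 entries. Rows 1 and 2 agree on A4, A5; apply A4, A5→A7 and equate their A7 entries. Rows 1 and 3 agree on A4, A5; apply A4, A5→A7 and equate their A7 entries. Row 2 is now all distinguished symbols — the join is lossless.
Dependency preservation: the restricted closure of {A4, A6} across the fragments never reaches {A3}, so A4, A6 → A3 cannot be enforced without a join — not preserved.

lossless but not dependency-preserving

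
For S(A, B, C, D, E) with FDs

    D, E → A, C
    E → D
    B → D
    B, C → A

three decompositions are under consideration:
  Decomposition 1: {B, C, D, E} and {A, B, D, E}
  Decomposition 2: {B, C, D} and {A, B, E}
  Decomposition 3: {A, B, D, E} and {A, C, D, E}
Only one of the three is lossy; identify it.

Decomposition 2

Decomposition 1: common = {B, D, E}, closure = {A, B, C, D, E} → lossless.
Decomposition 2: common = {B}, closure = {B, D} → lossy.
Decomposition 3: common = {A, D, E}, closure = {A, C, D, E} → lossless.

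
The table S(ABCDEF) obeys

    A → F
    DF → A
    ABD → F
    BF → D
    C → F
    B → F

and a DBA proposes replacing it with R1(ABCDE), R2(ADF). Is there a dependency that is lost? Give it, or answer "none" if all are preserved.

Check C → F: no single fragment contains all of {CF}, and the restricted closure of {C} across the fragments never reaches {F}.
A → F is preserved.
DF → A is preserved.
ABD → F is preserved.
BF → D is preserved.
B → F is preserved.

C → F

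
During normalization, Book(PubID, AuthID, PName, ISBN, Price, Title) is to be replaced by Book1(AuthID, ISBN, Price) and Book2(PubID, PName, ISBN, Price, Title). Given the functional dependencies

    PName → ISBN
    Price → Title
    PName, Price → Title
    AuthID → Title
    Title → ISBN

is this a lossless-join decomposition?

Common attributes: Book1 ∩ Book2 = {ISBN, Price}.
Closure of {ISBN, Price}: Price → Title applies, adding Title. So (ISBN, Price)⁺ = {ISBN, Price, Title}.
The closure contains neither all of Book1 = {AuthID, ISBN, Price} nor all of Book2 = {PubID, PName, ISBN, Price, Title}, so the common attributes are not a superkey of either fragment. The join is lossy.

No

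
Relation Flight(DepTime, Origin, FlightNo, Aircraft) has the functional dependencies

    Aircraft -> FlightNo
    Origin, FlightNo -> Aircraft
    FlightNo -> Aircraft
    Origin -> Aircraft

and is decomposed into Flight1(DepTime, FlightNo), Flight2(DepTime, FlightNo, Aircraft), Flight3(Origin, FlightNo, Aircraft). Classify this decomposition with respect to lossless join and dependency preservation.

Lossless test (chase): Rows 1 and 2 agree on FlightNo; apply FlightNo→Aircraft and equate their Aircraft entries. No row becomes fully distinguished — the join is lossy.
Dependency preservation: every FD's attributes lie within a single fragment, so each can be enforced locally — preserved.

lossy but dependency-preserving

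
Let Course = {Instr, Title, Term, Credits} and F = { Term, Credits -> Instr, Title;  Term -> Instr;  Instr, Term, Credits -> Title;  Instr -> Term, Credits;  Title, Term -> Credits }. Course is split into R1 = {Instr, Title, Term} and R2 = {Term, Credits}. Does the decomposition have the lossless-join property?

Yes

Common attributes: R1 ∩ R2 = {Term}.
Closure of {Term}: Term → Instr applies, adding Instr; Instr → Term, Credits applies, adding Credits; Term, Credits → Instr, Title applies, adding Title. So (Term)⁺ = {Instr, Title, Term, Credits}.
This closure contains every attribute of R1, so R1 ∩ R2 → R1. The join is lossless.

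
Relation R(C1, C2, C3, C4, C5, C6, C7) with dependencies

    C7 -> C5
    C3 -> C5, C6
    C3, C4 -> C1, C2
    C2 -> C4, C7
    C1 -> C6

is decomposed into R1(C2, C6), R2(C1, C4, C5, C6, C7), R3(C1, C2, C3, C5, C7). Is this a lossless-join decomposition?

No

Chase test. Columns are C1, C2, C3, C4, C5, C6, C7; row i has aⱼ where attribute j ∈ Ri, else bᵢⱼ.
Initial tableau (one row per fragment):
  row 1: b11 a2 b13 b14 b15 a6 b17
  row 2: a1 b22 b23 a4 a5 a6 a7
  row 3: a1 a2 a3 b34 a5 b36 a7
Rows 1 and 3 agree on C2; apply C2→C4, C7 and equate their C4, C7 entries.
Rows 2 and 3 agree on C1; apply C1→C6 and equate their C6 entries.
Rows 1 and 2 agree on C7; apply C7→C5 and equate their C5 entries.
No row becomes fully distinguished — the join is lossy.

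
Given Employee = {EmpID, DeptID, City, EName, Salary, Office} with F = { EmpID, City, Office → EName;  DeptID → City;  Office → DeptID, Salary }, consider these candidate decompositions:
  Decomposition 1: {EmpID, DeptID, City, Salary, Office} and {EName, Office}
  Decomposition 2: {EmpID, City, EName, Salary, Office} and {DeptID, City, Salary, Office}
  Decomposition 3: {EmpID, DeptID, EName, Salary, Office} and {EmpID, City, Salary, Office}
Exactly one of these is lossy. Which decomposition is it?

Decomposition 1: common = {Office}, closure = {DeptID, City, Salary, Office} → lossy.
Decomposition 2: common = {City, Salary, Office}, closure = {DeptID, City, Salary, Office} → lossless.
Decomposition 3: common = {EmpID, Salary, Office}, closure = {EmpID, DeptID, City, EName, Salary, Office} → lossless.

Decomposition 1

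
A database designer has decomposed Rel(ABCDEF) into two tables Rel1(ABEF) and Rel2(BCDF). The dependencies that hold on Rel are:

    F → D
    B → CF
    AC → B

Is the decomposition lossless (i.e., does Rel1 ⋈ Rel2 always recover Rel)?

Common attributes: Rel1 ∩ Rel2 = {BF}.
Closure of {BF}: F → D applies, adding D; B → CF applies, adding C. So (BF)⁺ = {BCDF}.
This closure contains every attribute of Rel2, so Rel1 ∩ Rel2 → Rel2. The join is lossless.

Yes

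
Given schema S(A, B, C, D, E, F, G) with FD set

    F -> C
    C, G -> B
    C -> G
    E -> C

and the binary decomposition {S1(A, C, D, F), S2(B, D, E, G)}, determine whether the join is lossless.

Common attributes: S1 ∩ S2 = {D}.
No dependency enlarges {D}, so (D)⁺ = {D}.
The closure contains neither all of S1 = {A, C, D, F} nor all of S2 = {B, D, E, G}, so the common attributes are not a superkey of either fragment. The join is lossy.

No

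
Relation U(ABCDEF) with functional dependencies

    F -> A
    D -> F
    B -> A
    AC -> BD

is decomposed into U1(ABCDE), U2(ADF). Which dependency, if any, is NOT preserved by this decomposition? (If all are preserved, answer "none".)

none

F → A lies within U2.
D → F lies within U2.
B → A lies within U1.
AC → BD lies within U1.
Every dependency is enforceable on the fragments, so the decomposition is dependency-preserving.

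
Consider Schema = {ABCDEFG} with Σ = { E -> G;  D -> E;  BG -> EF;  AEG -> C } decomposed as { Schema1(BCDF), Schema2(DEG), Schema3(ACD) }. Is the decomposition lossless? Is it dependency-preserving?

lossy and not dependency-preserving

Lossless test (chase): Rows 1 and 2 agree on D; apply D→E and equate their E entries. Rows 1 and 3 agree on D; apply D→E and equate their E entries. Rows 1 and 2 agree on E; apply E→G and equate their G entries. Rows 1 and 3 agree on E; apply E→G and equate their G entries. No row becomes fully distinguished — the join is lossy.
Dependency preservation: the restricted closure of {BG} across the fragments never reaches {EF}, so BG → EF cannot be enforced without a join — not preserved.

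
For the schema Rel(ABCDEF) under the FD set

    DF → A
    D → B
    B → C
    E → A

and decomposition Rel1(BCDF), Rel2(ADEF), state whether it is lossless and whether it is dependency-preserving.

Lossless test: (DF)⁺ = {ABCDF}, which contains all of one fragment — lossless.
Dependency preservation: every FD's attributes lie within a single fragment, so each can be enforced locally — preserved.

lossless and dependency-preserving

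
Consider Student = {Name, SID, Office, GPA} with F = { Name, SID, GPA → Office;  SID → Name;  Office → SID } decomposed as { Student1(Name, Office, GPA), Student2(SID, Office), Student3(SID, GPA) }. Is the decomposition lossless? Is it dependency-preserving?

lossless but not dependency-preserving

Lossless test (chase): Rows 2 and 3 agree on SID; apply SID→Name and equate their Name entries. Rows 1 and 2 agree on Office; apply Office→SID and equate their SID entries. Rows 1 and 2 agree on SID; apply SID→Name and equate their Name entries. Rows 1 and 3 agree on Name, SID, GPA; apply Name, SID, GPA→Office and equate their Office entries. Row 1 is now all distinguished symbols — the join is lossless.
Dependency preservation: the restricted closure of {Name, SID, GPA} across the fragments never reaches {Office}, so Name, SID, GPA → Office cannot be enforced without a join — not preserved.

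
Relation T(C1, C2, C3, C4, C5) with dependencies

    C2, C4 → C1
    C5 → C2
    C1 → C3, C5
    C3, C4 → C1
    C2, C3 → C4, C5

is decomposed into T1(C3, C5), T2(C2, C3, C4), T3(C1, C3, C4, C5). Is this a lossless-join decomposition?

Yes

Chase test. Columns are C1, C2, C3, C4, C5; row i has aⱼ where attribute j ∈ Ti, else bᵢⱼ.
Initial tableau (one row per fragment):
  row 1: b11 b12 a3 b14 a5
  row 2: b21 a2 a3 a4 b25
  row 3: a1 b32 a3 a4 a5
Rows 1 and 3 agree on C5; apply C5→C2 and equate their C2 entries.
Rows 2 and 3 agree on C3, C4; apply C3, C4→C1 and equate their C1 entries.
Rows 1 and 3 agree on C2, C3; apply C2, C3→C4, C5 and equate their C4, C5 entries.
Rows 1 and 3 agree on C2, C4; apply C2, C4→C1 and equate their C1 entries.
Rows 1 and 2 agree on C1; apply C1→C3, C5 and equate their C3, C5 entries.
Rows 1 and 2 agree on C5; apply C5→C2 and equate their C2 entries.
Row 1 is now all distinguished symbols — the join is lossless.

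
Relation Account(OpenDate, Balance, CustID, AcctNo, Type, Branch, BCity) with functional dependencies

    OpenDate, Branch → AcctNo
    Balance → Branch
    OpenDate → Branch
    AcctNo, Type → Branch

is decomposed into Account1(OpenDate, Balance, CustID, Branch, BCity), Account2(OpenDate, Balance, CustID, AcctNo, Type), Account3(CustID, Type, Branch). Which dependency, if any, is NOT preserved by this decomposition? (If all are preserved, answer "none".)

Check AcctNo, Type → Branch: no single fragment contains all of {AcctNo, Type, Branch}, and the restricted closure of {AcctNo, Type} across the fragments never reaches {Branch}.
OpenDate, Branch → AcctNo is preserved.
Balance → Branch is preserved.
OpenDate → Branch is preserved.

AcctNo, Type → Branch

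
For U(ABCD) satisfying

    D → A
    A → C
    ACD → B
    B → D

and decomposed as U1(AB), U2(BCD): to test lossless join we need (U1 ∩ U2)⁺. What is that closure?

ABCD

U1 ∩ U2 = {B}.
B → D applies, adding D
D → A applies, adding A
A → C applies, adding C
Closure: {ABCD}.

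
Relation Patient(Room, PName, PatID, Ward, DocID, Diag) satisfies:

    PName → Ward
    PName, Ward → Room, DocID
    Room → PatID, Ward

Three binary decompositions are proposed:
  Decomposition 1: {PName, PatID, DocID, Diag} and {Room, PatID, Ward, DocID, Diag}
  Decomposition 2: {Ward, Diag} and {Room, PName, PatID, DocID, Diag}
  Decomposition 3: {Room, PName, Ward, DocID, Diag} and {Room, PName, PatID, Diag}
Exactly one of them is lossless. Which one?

Decomposition 1: common = {PatID, DocID, Diag}, closure = {PatID, DocID, Diag} → lossy.
Decomposition 2: common = {Diag}, closure = {Diag} → lossy.
Decomposition 3: common = {Room, PName, Diag}, closure = {Room, PName, PatID, Ward, DocID, Diag} → lossless.

Decomposition 3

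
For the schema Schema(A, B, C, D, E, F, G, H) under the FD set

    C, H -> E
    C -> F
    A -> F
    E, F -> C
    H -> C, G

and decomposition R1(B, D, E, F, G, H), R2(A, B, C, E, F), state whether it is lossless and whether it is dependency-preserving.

lossy but dependency-preserving

Lossless test: (B, E, F)⁺ = {B, C, E, F}, which is a superkey of neither fragment — lossy.
Dependency preservation: C, H → E; H → C, G are not contained in any single fragment, but the restricted closure of each left-hand side across the fragments still reaches the right-hand side; the remaining FDs each lie inside some fragment. All dependencies are preserved.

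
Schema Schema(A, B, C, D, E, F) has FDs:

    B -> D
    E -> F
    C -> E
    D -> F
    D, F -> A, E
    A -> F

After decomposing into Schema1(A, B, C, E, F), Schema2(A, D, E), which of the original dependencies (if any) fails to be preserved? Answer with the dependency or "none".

B -> D

Check B → D: no single fragment contains all of {B, D}, and the restricted closure of {B} across the fragments never reaches {D}.
E → F is preserved.
C → E is preserved.
D → F is preserved.
D, F → A, E is preserved.
A → F is preserved.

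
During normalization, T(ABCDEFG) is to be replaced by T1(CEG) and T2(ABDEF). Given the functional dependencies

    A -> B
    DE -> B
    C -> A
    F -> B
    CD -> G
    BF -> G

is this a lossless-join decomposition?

No

Common attributes: T1 ∩ T2 = {E}.
No dependency enlarges {E}, so (E)⁺ = {E}.
The closure contains neither all of T1 = {CEG} nor all of T2 = {ABDEF}, so the common attributes are not a superkey of either fragment. The join is lossy.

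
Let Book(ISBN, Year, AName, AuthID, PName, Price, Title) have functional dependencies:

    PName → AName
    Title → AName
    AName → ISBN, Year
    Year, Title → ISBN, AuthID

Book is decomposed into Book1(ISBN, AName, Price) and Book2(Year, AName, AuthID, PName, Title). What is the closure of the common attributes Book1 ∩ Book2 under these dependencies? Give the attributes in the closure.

ISBN, Year, AName

Book1 ∩ Book2 = {AName}.
AName → ISBN, Year applies, adding ISBN, Year
Closure: {ISBN, Year, AName}.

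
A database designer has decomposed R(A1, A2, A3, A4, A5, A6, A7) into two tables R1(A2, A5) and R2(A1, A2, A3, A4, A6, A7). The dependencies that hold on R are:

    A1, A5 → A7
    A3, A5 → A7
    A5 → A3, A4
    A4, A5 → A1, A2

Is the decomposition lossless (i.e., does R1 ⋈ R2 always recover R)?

No

Common attributes: R1 ∩ R2 = {A2}.
No dependency enlarges {A2}, so (A2)⁺ = {A2}.
The closure contains neither all of R1 = {A2, A5} nor all of R2 = {A1, A2, A3, A4, A6, A7}, so the common attributes are not a superkey of either fragment. The join is lossy.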